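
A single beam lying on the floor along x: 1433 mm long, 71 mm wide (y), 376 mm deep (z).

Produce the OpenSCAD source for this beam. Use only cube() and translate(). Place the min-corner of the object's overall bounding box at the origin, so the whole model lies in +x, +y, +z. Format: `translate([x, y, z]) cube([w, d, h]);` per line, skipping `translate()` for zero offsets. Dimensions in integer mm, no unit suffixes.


cube([1433, 71, 376]);


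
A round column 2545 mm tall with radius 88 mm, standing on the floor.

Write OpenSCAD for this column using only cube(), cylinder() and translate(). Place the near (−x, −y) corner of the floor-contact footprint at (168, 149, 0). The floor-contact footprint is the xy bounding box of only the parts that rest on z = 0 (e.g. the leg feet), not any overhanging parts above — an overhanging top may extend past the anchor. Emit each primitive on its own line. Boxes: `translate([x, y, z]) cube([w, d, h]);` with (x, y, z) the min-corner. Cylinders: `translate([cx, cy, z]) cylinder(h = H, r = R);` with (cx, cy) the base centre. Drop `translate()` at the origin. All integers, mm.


translate([256, 237, 0]) cylinder(h = 2545, r = 88);


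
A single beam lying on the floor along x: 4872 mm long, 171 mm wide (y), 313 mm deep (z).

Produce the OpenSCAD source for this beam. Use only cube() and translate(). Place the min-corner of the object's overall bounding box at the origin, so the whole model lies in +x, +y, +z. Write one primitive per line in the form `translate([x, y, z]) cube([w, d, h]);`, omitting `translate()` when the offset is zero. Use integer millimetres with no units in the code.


cube([4872, 171, 313]);


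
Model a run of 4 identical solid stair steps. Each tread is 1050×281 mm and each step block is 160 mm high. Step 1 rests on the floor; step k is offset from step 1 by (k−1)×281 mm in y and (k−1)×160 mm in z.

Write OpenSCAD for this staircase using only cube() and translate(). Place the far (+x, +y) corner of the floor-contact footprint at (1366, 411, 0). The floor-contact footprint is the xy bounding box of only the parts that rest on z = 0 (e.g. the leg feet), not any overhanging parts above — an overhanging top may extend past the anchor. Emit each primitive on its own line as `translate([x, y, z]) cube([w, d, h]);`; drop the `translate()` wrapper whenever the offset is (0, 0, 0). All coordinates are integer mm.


translate([316, 130, 0]) cube([1050, 281, 160]);
translate([316, 411, 160]) cube([1050, 281, 160]);
translate([316, 692, 320]) cube([1050, 281, 160]);
translate([316, 973, 480]) cube([1050, 281, 160]);


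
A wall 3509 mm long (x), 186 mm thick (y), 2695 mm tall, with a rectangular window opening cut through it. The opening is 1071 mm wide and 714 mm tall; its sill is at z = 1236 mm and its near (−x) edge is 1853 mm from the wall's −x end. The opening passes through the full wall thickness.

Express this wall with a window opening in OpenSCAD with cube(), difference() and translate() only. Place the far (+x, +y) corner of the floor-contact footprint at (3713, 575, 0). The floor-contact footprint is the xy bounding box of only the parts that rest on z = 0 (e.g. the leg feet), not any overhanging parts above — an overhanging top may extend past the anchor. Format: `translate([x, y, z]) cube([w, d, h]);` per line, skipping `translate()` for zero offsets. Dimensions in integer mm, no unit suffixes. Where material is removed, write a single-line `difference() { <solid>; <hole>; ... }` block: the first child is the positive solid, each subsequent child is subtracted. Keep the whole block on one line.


difference() { translate([204, 389, 0]) cube([3509, 186, 2695]); translate([2057, 389, 1236]) cube([1071, 186, 714]); }


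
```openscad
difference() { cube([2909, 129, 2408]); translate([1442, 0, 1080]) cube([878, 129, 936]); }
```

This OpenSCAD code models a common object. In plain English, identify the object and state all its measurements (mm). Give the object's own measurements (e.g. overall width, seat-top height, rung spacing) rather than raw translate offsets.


A wall 2909 mm long (x), 129 mm thick (y), 2408 mm tall, with a rectangular window opening cut through it. The opening is 878 mm wide and 936 mm tall; its sill is at z = 1080 mm and its near (−x) edge is 1442 mm from the wall's −x end. The opening passes through the full wall thickness.


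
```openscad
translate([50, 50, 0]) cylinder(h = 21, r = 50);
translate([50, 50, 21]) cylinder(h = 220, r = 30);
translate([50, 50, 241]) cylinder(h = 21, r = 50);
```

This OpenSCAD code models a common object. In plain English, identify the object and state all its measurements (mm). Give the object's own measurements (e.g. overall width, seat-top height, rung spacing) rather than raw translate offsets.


A spool: two coaxial disc flanges of radius 50 mm and thickness 21 mm, joined by a core cylinder of radius 30 mm and height 220 mm. The lower flange rests on z = 0 and the three cylinders share a vertical axis.


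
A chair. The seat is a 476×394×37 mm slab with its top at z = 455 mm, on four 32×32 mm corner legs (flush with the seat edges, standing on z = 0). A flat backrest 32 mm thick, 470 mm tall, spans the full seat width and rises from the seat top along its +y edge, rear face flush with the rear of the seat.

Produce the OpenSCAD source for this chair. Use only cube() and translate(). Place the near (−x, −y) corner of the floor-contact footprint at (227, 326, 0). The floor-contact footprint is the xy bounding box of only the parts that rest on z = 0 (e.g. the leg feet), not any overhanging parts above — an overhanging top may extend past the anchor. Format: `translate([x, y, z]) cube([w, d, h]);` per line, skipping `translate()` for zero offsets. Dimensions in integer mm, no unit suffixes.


// leg_h = 455 - 37 = 418
translate([227, 326, 418]) cube([476, 394, 37]);
translate([227, 326, 0]) cube([32, 32, 418]);
translate([671, 326, 0]) cube([32, 32, 418]);
translate([227, 688, 0]) cube([32, 32, 418]);
translate([671, 688, 0]) cube([32, 32, 418]);
translate([227, 688, 455]) cube([476, 32, 470]);


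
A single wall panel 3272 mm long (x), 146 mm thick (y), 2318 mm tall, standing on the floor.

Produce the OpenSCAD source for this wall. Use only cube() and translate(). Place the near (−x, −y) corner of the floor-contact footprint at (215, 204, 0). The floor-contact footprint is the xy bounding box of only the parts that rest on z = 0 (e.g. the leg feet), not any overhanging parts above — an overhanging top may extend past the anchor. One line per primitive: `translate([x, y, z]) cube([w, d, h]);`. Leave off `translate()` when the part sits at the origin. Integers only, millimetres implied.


translate([215, 204, 0]) cube([3272, 146, 2318]);


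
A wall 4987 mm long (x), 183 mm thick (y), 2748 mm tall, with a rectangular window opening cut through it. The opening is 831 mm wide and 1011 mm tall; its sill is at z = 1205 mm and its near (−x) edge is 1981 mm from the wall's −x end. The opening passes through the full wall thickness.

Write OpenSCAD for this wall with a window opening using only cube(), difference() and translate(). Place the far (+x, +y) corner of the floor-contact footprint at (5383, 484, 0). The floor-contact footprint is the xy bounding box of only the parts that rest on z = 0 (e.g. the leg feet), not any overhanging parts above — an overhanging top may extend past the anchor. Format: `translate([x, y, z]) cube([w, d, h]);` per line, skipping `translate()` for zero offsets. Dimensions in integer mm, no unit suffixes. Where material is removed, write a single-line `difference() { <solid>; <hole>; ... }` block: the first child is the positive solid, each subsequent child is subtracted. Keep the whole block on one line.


difference() { translate([396, 301, 0]) cube([4987, 183, 2748]); translate([2377, 301, 1205]) cube([831, 183, 1011]); }


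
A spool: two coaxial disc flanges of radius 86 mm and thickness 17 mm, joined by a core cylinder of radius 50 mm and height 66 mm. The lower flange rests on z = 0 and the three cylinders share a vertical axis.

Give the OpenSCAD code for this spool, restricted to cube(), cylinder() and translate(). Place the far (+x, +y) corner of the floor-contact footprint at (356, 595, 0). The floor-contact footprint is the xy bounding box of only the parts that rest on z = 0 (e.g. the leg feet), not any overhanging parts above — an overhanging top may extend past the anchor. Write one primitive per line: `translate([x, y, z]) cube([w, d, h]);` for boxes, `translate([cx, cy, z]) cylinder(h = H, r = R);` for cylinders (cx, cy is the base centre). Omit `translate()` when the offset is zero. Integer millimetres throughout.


translate([270, 509, 0]) cylinder(h = 17, r = 86);
translate([270, 509, 17]) cylinder(h = 66, r = 50);
translate([270, 509, 83]) cylinder(h = 17, r = 86);


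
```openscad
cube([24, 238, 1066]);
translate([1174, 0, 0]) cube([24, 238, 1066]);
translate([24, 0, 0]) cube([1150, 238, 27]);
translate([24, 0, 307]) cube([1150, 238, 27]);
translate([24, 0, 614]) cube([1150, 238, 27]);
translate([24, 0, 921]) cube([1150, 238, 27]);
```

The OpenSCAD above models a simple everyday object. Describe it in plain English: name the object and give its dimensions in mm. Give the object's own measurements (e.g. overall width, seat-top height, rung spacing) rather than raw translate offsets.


An open bookshelf. Two side panels, each 24 mm thick, 238 mm deep and 1066 mm tall, stand 1198 mm apart (outside-to-outside). Between them sit 4 shelves, each 27 mm thick and 238 mm deep, spanning the full gap between the sides. The bottom shelf rests on the floor (its underside at z = 0) and the clear gap between one shelf's top and the next shelf's underside is 280 mm.


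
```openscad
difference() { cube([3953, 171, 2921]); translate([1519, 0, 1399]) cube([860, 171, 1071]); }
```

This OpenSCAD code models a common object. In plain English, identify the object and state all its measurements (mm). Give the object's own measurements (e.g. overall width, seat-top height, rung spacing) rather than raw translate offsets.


A wall 3953 mm long (x), 171 mm thick (y), 2921 mm tall, with a rectangular window opening cut through it. The opening is 860 mm wide and 1071 mm tall; its sill is at z = 1399 mm and its near (−x) edge is 1519 mm from the wall's −x end. The opening passes through the full wall thickness.


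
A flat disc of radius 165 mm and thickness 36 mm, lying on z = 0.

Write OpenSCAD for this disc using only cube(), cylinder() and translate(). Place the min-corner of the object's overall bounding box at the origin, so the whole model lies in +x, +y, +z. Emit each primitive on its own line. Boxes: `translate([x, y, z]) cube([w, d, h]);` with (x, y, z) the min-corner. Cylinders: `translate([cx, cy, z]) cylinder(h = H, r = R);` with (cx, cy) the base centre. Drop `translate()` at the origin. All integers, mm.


translate([165, 165, 0]) cylinder(h = 36, r = 165);


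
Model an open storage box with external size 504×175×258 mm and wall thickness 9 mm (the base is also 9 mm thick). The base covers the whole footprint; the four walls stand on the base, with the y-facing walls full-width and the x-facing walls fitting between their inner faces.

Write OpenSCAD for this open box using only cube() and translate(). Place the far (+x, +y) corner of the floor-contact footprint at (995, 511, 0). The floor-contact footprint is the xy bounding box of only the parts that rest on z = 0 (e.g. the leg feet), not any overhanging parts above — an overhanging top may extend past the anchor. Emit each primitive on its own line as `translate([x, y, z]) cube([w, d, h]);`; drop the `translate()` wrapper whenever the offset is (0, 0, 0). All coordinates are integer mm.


translate([491, 336, 0]) cube([504, 175, 9]);
translate([491, 336, 9]) cube([504, 9, 249]);
translate([491, 502, 9]) cube([504, 9, 249]);
translate([491, 345, 9]) cube([9, 157, 249]);
translate([986, 345, 9]) cube([9, 157, 249]);


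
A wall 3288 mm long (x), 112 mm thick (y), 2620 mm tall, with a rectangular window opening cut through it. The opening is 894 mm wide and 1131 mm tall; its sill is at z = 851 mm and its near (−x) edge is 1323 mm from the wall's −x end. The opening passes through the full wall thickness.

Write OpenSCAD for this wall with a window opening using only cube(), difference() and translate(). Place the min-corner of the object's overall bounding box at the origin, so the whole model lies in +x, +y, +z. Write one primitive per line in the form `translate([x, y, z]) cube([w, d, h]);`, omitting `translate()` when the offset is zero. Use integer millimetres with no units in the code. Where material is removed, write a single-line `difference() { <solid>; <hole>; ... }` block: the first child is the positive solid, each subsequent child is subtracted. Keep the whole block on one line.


difference() { cube([3288, 112, 2620]); translate([1323, 0, 851]) cube([894, 112, 1131]); }


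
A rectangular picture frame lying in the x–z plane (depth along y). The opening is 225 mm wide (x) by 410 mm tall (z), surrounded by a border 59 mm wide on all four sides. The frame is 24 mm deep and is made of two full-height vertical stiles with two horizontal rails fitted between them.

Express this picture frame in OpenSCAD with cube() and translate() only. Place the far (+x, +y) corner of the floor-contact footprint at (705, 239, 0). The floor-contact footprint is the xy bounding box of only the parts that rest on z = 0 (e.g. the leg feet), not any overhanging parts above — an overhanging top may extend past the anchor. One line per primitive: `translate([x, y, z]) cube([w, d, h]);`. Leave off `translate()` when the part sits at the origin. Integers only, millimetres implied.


translate([362, 215, 0]) cube([59, 24, 528]);
translate([646, 215, 0]) cube([59, 24, 528]);
translate([421, 215, 0]) cube([225, 24, 59]);
translate([421, 215, 469]) cube([225, 24, 59]);


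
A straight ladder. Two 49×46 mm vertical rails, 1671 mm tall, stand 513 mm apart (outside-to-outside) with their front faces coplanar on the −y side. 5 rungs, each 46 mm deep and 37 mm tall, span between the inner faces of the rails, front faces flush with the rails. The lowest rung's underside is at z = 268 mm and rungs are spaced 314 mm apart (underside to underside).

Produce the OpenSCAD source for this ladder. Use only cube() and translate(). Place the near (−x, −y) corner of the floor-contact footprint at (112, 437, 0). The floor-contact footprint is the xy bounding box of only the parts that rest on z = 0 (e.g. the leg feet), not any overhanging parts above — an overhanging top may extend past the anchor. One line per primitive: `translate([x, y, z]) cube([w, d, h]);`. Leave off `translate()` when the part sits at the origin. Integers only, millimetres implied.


translate([112, 437, 0]) cube([49, 46, 1671]);
translate([576, 437, 0]) cube([49, 46, 1671]);
translate([161, 437, 268]) cube([415, 46, 37]);
translate([161, 437, 582]) cube([415, 46, 37]);
translate([161, 437, 896]) cube([415, 46, 37]);
translate([161, 437, 1210]) cube([415, 46, 37]);
translate([161, 437, 1524]) cube([415, 46, 37]);


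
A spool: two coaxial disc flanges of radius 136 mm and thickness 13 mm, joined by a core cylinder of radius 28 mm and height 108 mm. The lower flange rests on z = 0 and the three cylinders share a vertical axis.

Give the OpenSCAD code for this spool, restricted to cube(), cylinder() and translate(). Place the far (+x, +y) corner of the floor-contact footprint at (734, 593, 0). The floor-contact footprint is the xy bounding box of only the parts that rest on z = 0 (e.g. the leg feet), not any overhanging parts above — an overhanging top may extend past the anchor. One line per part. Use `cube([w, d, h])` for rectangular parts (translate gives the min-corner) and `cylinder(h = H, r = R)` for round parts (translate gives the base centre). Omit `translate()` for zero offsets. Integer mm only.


translate([598, 457, 0]) cylinder(h = 13, r = 136);
translate([598, 457, 13]) cylinder(h = 108, r = 28);
translate([598, 457, 121]) cylinder(h = 13, r = 136);


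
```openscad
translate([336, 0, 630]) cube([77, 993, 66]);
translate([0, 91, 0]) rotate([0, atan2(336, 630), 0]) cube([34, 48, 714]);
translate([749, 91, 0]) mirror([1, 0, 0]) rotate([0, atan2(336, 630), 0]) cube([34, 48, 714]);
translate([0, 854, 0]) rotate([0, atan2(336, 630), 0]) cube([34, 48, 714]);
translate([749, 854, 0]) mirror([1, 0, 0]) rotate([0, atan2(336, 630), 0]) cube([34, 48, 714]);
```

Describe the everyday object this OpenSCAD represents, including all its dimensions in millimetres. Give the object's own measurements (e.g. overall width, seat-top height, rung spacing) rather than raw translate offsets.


A sawhorse. A 77×993×66 mm beam (x, y, z) sits on two A-frame leg pairs. Each pair is two raked legs of 34×48 mm section (48 mm along y) splaying symmetrically in x. Each leg rises 630 mm vertically over 336 mm of horizontal reach and is 714 mm long along its own axis. Every leg's outer bottom edge rests on the floor and its outer top edge meets a bottom edge of the beam — the left legs (tilting toward +x) meet the beam's −x bottom edge, the right legs (their mirror images, tilting toward −x) meet its +x bottom edge — so the leg tops tuck under the beam, the beam's underside is 630 mm above the floor, and the feet are 749 mm apart outside-to-outside with the beam centred between them. The two leg pairs are set in 91 mm from either end of the beam.


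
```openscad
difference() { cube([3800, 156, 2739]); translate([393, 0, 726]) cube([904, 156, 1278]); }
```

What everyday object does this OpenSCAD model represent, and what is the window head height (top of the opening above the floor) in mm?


A wall with a window opening. The window head height is 2004 mm.

A wall with a rectangular opening subtracted — a window. Sill at z = 726, opening 1278 mm tall, so the head is at 726 + 1278 = 2004 mm.


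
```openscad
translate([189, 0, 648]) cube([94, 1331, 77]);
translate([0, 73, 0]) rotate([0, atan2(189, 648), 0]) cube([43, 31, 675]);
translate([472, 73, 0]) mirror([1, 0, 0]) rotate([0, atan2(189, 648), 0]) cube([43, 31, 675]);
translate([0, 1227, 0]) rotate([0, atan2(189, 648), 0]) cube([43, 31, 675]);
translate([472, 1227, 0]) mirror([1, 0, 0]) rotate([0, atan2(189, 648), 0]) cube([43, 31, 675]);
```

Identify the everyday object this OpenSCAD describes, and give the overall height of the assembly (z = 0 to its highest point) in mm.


A sawhorse. The overall height is 725 mm.

A beam across two mirrored pairs of raked legs — a sawhorse. The beam's underside is at z = 648 (matching the legs' vertical rise in atan2(189, 648)) and the beam is 77 mm tall, so its top is at 648 + 77 = 725 mm. The raked legs top out at the beam's underside, so that is the highest point.


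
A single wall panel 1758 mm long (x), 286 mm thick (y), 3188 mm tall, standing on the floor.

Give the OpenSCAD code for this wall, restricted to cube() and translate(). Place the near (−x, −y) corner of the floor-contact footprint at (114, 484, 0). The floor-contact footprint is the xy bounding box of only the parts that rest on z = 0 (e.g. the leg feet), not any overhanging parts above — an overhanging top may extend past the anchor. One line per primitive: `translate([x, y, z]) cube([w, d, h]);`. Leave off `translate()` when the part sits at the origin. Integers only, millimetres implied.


translate([114, 484, 0]) cube([1758, 286, 3188]);


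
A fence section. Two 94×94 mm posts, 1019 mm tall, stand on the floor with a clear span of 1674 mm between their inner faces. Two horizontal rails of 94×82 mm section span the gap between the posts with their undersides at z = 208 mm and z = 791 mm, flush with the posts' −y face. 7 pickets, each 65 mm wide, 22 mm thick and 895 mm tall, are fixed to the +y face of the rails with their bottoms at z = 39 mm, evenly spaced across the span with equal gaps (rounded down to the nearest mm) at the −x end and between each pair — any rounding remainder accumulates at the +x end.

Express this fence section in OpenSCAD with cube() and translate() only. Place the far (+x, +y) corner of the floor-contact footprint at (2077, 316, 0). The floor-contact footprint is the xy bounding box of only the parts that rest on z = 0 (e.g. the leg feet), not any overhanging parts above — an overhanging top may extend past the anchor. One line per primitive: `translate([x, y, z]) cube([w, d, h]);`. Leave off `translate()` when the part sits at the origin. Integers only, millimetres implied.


translate([215, 222, 0]) cube([94, 94, 1019]);
translate([1983, 222, 0]) cube([94, 94, 1019]);
translate([309, 222, 208]) cube([1674, 94, 82]);
translate([309, 222, 791]) cube([1674, 94, 82]);
translate([461, 316, 39]) cube([65, 22, 895]);
translate([678, 316, 39]) cube([65, 22, 895]);
translate([895, 316, 39]) cube([65, 22, 895]);
translate([1112, 316, 39]) cube([65, 22, 895]);
translate([1329, 316, 39]) cube([65, 22, 895]);
translate([1546, 316, 39]) cube([65, 22, 895]);
translate([1763, 316, 39]) cube([65, 22, 895]);


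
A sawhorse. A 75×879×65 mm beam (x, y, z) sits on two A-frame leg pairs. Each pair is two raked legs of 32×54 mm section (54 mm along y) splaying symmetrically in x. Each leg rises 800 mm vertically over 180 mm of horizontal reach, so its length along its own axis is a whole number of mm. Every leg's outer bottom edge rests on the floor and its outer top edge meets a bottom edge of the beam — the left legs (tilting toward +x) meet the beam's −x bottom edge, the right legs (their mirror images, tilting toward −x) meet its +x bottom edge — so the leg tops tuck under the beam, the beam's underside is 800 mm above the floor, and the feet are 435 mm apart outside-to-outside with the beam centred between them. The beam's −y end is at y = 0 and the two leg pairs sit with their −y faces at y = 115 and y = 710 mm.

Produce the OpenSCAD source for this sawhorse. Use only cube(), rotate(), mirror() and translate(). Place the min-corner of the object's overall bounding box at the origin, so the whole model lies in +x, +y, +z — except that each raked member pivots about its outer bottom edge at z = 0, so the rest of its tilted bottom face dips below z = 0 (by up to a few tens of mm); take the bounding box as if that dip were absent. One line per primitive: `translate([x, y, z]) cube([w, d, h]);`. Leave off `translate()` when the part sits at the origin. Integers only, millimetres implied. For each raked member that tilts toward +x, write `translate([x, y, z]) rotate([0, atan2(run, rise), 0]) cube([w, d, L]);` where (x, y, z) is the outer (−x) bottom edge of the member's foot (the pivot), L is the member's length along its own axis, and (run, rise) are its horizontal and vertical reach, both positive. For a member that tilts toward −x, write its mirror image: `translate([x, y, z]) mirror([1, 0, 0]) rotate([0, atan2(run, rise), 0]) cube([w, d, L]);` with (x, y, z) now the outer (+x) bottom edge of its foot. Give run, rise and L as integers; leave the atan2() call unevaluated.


translate([180, 0, 800]) cube([75, 879, 65]);
translate([0, 115, 0]) rotate([0, atan2(180, 800), 0]) cube([32, 54, 820]);
translate([435, 115, 0]) mirror([1, 0, 0]) rotate([0, atan2(180, 800), 0]) cube([32, 54, 820]);
translate([0, 710, 0]) rotate([0, atan2(180, 800), 0]) cube([32, 54, 820]);
translate([435, 710, 0]) mirror([1, 0, 0]) rotate([0, atan2(180, 800), 0]) cube([32, 54, 820]);


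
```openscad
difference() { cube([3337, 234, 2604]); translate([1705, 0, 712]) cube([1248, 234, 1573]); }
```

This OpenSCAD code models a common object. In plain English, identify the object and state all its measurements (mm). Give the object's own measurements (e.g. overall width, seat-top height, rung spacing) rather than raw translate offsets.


A wall 3337 mm long (x), 234 mm thick (y), 2604 mm tall, with a rectangular window opening cut through it. The opening is 1248 mm wide and 1573 mm tall; its sill is at z = 712 mm and its near (−x) edge is 1705 mm from the wall's −x end. The opening passes through the full wall thickness.


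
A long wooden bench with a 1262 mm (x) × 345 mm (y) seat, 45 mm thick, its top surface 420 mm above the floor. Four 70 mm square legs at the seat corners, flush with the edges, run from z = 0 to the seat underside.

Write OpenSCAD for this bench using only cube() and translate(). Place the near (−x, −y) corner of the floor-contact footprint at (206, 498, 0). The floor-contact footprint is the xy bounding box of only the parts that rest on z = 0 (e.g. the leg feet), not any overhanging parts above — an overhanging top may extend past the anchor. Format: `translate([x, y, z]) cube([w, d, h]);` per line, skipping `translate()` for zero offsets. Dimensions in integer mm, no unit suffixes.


translate([206, 498, 375]) cube([1262, 345, 45]);
translate([206, 498, 0]) cube([70, 70, 375]);
translate([206, 773, 0]) cube([70, 70, 375]);
translate([1398, 498, 0]) cube([70, 70, 375]);
translate([1398, 773, 0]) cube([70, 70, 375]);


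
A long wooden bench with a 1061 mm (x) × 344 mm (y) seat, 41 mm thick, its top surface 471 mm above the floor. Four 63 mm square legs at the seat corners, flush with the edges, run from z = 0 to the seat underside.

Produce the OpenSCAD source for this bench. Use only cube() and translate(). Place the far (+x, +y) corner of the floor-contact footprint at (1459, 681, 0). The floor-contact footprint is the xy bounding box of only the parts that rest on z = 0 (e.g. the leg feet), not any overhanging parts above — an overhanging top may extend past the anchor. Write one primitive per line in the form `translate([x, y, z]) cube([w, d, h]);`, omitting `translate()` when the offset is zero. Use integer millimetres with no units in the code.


translate([398, 337, 430]) cube([1061, 344, 41]);
translate([398, 337, 0]) cube([63, 63, 430]);
translate([398, 618, 0]) cube([63, 63, 430]);
translate([1396, 337, 0]) cube([63, 63, 430]);
translate([1396, 618, 0]) cube([63, 63, 430]);


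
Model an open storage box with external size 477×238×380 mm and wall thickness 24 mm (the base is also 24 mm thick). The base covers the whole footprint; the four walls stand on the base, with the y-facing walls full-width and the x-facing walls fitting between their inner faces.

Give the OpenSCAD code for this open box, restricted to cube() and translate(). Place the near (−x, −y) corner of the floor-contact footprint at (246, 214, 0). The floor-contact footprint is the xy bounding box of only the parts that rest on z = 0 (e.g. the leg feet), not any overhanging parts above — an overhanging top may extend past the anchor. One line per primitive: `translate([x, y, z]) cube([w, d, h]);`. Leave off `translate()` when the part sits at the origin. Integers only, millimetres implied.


translate([246, 214, 0]) cube([477, 238, 24]);
translate([246, 214, 24]) cube([477, 24, 356]);
translate([246, 428, 24]) cube([477, 24, 356]);
translate([246, 238, 24]) cube([24, 190, 356]);
translate([699, 238, 24]) cube([24, 190, 356]);


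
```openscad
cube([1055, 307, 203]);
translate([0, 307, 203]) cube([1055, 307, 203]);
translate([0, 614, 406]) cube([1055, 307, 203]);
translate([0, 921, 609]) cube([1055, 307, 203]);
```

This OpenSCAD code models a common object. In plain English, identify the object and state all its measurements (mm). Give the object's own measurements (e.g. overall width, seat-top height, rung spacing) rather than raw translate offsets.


A straight staircase of 4 solid steps. Each step is 1055 mm wide (x), 307 mm deep (y, the going) and 203 mm tall (the rise). The first step rests on the floor; each subsequent step sits one going further in +y and one rise higher in +z, directly behind and above the previous step with no overlap.


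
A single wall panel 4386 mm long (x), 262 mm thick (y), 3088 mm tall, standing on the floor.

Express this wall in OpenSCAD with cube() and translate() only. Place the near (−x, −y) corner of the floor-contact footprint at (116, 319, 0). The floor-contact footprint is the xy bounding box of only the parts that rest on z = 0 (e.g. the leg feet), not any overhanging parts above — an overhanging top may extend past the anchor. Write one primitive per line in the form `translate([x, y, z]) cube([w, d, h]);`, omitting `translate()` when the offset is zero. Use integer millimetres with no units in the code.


translate([116, 319, 0]) cube([4386, 262, 3088]);


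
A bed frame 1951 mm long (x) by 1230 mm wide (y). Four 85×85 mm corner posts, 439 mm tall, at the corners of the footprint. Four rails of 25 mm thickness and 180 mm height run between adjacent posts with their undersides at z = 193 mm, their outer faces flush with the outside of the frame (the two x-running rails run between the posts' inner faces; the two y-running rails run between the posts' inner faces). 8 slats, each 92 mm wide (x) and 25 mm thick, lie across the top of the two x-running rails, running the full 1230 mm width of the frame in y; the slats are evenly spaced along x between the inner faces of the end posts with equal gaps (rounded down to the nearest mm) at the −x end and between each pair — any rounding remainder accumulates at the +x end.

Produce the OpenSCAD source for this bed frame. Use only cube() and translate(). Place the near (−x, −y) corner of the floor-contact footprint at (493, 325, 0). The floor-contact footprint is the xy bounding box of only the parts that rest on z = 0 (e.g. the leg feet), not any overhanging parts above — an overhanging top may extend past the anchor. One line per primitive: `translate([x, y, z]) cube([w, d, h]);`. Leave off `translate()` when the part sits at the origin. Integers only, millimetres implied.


// slat z = rail_z + rail_h = 193 + 180 = 373
// slat gap = ⌊(1781 − 8·92) / 9⌋ = 116
translate([493, 325, 0]) cube([85, 85, 439]);
translate([493, 1470, 0]) cube([85, 85, 439]);
translate([2359, 325, 0]) cube([85, 85, 439]);
translate([2359, 1470, 0]) cube([85, 85, 439]);
translate([578, 325, 193]) cube([1781, 25, 180]);
translate([578, 1530, 193]) cube([1781, 25, 180]);
translate([493, 410, 193]) cube([25, 1060, 180]);
translate([2419, 410, 193]) cube([25, 1060, 180]);
translate([694, 325, 373]) cube([92, 1230, 25]);
translate([902, 325, 373]) cube([92, 1230, 25]);
translate([1110, 325, 373]) cube([92, 1230, 25]);
translate([1318, 325, 373]) cube([92, 1230, 25]);
translate([1526, 325, 373]) cube([92, 1230, 25]);
translate([1734, 325, 373]) cube([92, 1230, 25]);
translate([1942, 325, 373]) cube([92, 1230, 25]);
translate([2150, 325, 373]) cube([92, 1230, 25]);


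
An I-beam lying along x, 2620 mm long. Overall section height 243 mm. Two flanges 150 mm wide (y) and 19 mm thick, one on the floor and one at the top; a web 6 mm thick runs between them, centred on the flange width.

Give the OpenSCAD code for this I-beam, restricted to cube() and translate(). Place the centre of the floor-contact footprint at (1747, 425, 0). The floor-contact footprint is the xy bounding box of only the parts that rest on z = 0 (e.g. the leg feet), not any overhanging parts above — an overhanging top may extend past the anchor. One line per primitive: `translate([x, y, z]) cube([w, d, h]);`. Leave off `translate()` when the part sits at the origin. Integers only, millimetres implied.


translate([437, 350, 0]) cube([2620, 150, 19]);
translate([437, 422, 19]) cube([2620, 6, 205]);
translate([437, 350, 224]) cube([2620, 150, 19]);


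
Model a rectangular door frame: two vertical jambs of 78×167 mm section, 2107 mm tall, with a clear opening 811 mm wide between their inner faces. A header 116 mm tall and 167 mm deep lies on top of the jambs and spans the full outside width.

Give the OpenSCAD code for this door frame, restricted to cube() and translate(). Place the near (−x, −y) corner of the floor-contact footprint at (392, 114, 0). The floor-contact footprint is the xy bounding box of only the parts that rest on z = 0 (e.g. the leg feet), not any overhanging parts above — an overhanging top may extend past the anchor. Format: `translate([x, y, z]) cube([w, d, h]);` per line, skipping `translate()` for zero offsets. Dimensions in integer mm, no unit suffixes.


translate([392, 114, 0]) cube([78, 167, 2107]);
translate([1281, 114, 0]) cube([78, 167, 2107]);
translate([392, 114, 2107]) cube([967, 167, 116]);


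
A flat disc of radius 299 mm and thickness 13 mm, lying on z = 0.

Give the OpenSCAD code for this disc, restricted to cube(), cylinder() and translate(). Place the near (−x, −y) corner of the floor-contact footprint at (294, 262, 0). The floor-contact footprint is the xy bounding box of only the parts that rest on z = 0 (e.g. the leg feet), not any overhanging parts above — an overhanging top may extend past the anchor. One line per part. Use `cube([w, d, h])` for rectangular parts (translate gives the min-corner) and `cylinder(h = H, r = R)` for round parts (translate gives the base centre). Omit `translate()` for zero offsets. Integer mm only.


translate([593, 561, 0]) cylinder(h = 13, r = 299);


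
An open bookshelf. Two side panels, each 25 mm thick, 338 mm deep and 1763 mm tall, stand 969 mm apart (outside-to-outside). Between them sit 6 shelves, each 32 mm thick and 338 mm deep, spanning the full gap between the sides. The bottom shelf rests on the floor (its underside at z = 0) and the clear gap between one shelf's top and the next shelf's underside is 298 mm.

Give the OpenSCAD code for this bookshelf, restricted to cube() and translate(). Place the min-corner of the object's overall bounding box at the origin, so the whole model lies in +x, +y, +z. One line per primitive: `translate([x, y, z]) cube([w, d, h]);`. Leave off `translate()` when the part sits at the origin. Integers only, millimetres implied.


cube([25, 338, 1763]);
translate([944, 0, 0]) cube([25, 338, 1763]);
translate([25, 0, 0]) cube([919, 338, 32]);
translate([25, 0, 330]) cube([919, 338, 32]);
translate([25, 0, 660]) cube([919, 338, 32]);
translate([25, 0, 990]) cube([919, 338, 32]);
translate([25, 0, 1320]) cube([919, 338, 32]);
translate([25, 0, 1650]) cube([919, 338, 32]);


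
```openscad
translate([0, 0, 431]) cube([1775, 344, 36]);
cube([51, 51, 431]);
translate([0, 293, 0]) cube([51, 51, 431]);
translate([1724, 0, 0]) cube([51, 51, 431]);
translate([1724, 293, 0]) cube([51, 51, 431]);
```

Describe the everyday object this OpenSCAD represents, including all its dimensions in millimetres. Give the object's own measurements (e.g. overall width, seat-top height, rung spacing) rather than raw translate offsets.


A long wooden bench with a 1775 mm (x) × 344 mm (y) seat, 36 mm thick, its top surface 467 mm above the floor. Four 51 mm square legs at the seat corners, flush with the edges, run from z = 0 to the seat underside.


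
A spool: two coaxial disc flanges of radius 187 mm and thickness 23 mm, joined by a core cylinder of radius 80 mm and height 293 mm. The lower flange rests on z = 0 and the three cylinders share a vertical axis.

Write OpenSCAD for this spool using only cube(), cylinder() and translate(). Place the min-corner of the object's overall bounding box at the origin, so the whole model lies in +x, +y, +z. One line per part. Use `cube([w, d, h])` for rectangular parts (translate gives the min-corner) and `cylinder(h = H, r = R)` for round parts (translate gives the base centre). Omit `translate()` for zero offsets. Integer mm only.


translate([187, 187, 0]) cylinder(h = 23, r = 187);
translate([187, 187, 23]) cylinder(h = 293, r = 80);
translate([187, 187, 316]) cylinder(h = 23, r = 187);


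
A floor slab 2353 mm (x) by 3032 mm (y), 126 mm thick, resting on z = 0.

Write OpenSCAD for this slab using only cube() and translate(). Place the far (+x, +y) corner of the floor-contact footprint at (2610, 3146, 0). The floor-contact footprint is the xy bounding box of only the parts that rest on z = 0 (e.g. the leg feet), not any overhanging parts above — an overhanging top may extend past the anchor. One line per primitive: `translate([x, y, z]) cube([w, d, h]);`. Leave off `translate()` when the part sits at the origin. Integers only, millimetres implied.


translate([257, 114, 0]) cube([2353, 3032, 126]);


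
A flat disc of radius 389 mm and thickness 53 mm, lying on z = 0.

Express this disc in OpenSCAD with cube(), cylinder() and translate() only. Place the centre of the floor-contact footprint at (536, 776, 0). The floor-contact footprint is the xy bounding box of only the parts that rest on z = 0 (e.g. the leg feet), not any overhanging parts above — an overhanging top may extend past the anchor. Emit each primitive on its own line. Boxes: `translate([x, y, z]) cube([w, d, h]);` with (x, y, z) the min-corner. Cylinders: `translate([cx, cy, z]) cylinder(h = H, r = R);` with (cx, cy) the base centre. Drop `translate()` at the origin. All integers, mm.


translate([536, 776, 0]) cylinder(h = 53, r = 389);


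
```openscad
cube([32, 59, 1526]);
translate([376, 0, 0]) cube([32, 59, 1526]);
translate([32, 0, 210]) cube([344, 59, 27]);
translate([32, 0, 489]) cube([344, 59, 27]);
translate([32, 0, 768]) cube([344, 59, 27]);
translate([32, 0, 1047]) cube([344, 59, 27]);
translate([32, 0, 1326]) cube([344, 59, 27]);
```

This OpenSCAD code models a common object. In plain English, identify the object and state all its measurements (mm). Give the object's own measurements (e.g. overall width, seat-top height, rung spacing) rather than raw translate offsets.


A straight ladder. Two 32×59 mm vertical rails, 1526 mm tall, stand 408 mm apart (outside-to-outside) with their front faces coplanar on the −y side. 5 rungs, each 59 mm deep and 27 mm tall, span between the inner faces of the rails, front faces flush with the rails. The lowest rung's underside is at z = 210 mm and rungs are spaced 279 mm apart (underside to underside).


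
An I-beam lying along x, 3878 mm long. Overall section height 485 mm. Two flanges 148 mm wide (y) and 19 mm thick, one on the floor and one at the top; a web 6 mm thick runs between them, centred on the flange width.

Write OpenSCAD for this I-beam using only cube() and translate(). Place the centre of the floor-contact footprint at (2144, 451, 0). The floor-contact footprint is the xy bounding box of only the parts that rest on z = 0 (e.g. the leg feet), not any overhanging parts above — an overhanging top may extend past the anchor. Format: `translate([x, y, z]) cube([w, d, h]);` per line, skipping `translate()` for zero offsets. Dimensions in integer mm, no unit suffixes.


translate([205, 377, 0]) cube([3878, 148, 19]);
translate([205, 448, 19]) cube([3878, 6, 447]);
translate([205, 377, 466]) cube([3878, 148, 19]);


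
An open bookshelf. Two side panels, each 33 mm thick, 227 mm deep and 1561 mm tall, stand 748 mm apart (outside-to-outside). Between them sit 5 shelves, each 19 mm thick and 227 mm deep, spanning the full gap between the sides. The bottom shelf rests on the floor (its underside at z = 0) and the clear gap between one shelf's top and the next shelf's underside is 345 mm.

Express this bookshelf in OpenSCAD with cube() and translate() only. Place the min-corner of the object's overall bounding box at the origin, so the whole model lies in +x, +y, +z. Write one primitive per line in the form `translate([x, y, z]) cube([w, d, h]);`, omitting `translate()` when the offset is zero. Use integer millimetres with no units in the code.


cube([33, 227, 1561]);
translate([715, 0, 0]) cube([33, 227, 1561]);
translate([33, 0, 0]) cube([682, 227, 19]);
translate([33, 0, 364]) cube([682, 227, 19]);
translate([33, 0, 728]) cube([682, 227, 19]);
translate([33, 0, 1092]) cube([682, 227, 19]);
translate([33, 0, 1456]) cube([682, 227, 19]);


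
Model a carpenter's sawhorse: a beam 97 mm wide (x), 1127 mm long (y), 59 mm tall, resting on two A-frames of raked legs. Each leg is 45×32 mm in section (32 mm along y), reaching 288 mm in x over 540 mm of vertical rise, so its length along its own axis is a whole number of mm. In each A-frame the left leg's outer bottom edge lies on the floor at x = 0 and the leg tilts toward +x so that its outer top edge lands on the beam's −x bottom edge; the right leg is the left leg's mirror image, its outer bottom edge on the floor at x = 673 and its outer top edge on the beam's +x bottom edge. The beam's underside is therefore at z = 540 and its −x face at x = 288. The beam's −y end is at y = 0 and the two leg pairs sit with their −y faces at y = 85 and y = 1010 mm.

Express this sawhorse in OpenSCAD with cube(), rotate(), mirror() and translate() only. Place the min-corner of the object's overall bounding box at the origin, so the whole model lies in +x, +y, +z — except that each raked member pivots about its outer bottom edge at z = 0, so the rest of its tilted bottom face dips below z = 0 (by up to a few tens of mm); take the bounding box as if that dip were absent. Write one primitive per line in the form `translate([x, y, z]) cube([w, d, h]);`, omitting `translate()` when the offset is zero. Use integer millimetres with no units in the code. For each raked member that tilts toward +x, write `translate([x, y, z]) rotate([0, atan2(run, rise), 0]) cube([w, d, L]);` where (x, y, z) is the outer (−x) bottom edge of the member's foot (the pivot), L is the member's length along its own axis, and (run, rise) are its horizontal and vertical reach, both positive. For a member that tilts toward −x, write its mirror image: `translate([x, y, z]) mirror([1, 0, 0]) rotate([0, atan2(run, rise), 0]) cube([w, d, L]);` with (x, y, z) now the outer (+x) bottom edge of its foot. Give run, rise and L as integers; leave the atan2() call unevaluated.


// leg length = √(288² + 540²) = 612
// right-leg outer foot x = 2·288 + 97 = 673
// beam min-corner = (288, 0, 540)
translate([288, 0, 540]) cube([97, 1127, 59]);
translate([0, 85, 0]) rotate([0, atan2(288, 540), 0]) cube([45, 32, 612]);
translate([673, 85, 0]) mirror([1, 0, 0]) rotate([0, atan2(288, 540), 0]) cube([45, 32, 612]);
translate([0, 1010, 0]) rotate([0, atan2(288, 540), 0]) cube([45, 32, 612]);
translate([673, 1010, 0]) mirror([1, 0, 0]) rotate([0, atan2(288, 540), 0]) cube([45, 32, 612]);
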